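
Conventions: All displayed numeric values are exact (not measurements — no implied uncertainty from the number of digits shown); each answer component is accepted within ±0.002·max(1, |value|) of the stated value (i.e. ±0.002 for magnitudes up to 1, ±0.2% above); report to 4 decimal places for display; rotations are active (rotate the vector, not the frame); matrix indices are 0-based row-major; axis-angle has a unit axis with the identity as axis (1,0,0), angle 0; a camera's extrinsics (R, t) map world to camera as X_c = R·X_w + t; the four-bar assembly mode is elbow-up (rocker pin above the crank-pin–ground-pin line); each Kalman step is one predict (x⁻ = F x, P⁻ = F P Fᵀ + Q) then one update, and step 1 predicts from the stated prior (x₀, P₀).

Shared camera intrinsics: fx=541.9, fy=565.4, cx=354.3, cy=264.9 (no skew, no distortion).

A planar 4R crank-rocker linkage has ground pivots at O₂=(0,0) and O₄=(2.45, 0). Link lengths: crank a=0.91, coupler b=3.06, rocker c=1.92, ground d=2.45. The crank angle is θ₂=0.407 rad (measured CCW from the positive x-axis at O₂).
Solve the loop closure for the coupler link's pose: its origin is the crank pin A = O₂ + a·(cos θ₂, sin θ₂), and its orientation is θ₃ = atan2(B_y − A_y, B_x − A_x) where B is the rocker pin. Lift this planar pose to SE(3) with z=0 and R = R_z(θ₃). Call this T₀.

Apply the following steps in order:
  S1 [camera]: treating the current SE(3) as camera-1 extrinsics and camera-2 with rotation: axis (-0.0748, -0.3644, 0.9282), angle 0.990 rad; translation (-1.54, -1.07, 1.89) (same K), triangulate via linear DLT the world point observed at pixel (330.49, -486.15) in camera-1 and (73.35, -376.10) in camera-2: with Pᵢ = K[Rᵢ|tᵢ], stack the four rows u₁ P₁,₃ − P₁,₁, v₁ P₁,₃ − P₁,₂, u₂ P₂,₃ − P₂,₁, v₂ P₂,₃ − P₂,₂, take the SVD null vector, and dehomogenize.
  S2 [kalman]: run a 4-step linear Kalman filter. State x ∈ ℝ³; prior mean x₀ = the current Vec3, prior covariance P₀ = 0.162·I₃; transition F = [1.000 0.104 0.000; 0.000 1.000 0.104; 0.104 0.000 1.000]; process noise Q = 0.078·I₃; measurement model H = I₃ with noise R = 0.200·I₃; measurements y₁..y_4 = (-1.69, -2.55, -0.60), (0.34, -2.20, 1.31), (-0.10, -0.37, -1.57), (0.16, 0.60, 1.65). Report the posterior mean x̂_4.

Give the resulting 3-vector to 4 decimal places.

source (fourbar_fk): coupler pose = R=[0.9323 -0.3618 0.0000; 0.3618 0.9323 0.0000; 0.0000 0.0000 1.0000], t=(0.8357, 0.3602, 0.0000)
after S1 (triangulate): (-1.6144, -1.6862, 1.3519)
after S2 (kf_track): (-0.2528, -0.3642, 0.5870)

result = (-0.2528, -0.3642, 0.5870)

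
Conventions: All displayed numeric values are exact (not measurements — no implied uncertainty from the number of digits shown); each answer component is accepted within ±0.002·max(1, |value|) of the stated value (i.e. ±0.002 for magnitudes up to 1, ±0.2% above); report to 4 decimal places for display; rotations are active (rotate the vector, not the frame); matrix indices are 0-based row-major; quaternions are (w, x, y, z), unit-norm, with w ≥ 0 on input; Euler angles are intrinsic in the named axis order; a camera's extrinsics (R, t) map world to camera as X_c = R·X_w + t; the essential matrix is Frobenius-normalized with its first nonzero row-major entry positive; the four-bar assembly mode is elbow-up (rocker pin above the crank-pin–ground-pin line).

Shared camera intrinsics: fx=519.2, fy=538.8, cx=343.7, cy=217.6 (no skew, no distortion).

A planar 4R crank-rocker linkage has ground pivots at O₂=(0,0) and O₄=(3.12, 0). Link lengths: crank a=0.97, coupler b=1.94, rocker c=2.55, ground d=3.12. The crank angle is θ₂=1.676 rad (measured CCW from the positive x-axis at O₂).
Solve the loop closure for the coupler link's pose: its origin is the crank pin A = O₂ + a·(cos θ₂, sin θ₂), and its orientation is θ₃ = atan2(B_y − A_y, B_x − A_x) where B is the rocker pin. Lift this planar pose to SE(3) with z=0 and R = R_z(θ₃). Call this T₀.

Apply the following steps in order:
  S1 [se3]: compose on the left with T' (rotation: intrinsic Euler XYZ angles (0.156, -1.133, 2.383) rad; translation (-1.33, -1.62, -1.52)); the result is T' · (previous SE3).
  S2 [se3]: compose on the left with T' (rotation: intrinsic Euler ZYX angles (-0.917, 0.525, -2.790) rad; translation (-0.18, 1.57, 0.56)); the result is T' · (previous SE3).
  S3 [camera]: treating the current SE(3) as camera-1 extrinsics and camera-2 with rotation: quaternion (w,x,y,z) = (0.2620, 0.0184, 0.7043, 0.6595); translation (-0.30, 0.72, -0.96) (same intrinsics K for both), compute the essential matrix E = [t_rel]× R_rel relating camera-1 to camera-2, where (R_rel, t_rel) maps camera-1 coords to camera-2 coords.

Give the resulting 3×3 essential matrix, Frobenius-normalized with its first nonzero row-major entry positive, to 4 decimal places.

source (fourbar_fk): coupler pose = R=[0.8456 -0.5339 0.0000; 0.5339 0.8456 0.0000; 0.0000 0.0000 1.0000], t=(-0.1019, 0.9646, 0.0000)
after S1 (compose_se3): R=[-0.4159 -0.0823 -0.9057; 0.3298 -0.9417 -0.0659; -0.8475 -0.3261 0.4188], t=(-1.5800, -2.2979, -2.1672)
after S2 (compose_se3): R=[-0.4884 0.7615 -0.4260; -0.3516 0.2751 0.8948; 0.7986 0.5869 0.1333], t=(0.9699, 2.3890, 3.7973)
after S3 (essential): [0.5889 -0.2708 -0.1793; 0.1980 0.4049 -0.4052; 0.1000 -0.3655 0.1918]

matrix = [0.5889 -0.2708 -0.1793; 0.1980 0.4049 -0.4052; 0.1000 -0.3655 0.1918]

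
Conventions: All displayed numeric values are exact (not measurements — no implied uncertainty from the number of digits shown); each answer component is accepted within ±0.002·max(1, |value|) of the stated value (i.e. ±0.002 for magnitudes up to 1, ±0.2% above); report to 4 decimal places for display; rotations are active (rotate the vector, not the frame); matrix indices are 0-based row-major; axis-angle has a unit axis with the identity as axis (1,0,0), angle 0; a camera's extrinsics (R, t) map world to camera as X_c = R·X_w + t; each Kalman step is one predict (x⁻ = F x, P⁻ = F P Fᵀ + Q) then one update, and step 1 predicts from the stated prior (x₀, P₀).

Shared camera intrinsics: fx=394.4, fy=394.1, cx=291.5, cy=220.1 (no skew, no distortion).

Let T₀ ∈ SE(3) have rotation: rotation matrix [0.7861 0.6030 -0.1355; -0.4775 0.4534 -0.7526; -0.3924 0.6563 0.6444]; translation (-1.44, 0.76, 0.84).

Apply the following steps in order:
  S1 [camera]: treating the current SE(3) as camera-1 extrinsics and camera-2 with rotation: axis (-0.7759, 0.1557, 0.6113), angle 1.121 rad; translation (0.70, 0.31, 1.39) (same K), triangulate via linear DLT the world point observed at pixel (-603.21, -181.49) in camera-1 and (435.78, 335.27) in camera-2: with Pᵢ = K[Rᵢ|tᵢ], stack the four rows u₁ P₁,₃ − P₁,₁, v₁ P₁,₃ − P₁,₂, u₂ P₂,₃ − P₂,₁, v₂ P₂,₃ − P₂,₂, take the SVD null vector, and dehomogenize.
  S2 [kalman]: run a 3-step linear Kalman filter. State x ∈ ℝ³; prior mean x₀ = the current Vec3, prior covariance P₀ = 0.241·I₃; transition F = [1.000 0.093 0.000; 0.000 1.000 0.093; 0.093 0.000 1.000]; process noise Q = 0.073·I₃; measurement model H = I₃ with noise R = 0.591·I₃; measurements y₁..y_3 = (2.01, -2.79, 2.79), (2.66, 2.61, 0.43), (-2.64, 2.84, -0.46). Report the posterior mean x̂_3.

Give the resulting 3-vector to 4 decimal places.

result = (0.0023, 0.7277, 1.1220)

after S1 (triangulate): (-0.0692, -1.3434, 1.7624)
after S2 (kf_track): (0.0023, 0.7277, 1.1220)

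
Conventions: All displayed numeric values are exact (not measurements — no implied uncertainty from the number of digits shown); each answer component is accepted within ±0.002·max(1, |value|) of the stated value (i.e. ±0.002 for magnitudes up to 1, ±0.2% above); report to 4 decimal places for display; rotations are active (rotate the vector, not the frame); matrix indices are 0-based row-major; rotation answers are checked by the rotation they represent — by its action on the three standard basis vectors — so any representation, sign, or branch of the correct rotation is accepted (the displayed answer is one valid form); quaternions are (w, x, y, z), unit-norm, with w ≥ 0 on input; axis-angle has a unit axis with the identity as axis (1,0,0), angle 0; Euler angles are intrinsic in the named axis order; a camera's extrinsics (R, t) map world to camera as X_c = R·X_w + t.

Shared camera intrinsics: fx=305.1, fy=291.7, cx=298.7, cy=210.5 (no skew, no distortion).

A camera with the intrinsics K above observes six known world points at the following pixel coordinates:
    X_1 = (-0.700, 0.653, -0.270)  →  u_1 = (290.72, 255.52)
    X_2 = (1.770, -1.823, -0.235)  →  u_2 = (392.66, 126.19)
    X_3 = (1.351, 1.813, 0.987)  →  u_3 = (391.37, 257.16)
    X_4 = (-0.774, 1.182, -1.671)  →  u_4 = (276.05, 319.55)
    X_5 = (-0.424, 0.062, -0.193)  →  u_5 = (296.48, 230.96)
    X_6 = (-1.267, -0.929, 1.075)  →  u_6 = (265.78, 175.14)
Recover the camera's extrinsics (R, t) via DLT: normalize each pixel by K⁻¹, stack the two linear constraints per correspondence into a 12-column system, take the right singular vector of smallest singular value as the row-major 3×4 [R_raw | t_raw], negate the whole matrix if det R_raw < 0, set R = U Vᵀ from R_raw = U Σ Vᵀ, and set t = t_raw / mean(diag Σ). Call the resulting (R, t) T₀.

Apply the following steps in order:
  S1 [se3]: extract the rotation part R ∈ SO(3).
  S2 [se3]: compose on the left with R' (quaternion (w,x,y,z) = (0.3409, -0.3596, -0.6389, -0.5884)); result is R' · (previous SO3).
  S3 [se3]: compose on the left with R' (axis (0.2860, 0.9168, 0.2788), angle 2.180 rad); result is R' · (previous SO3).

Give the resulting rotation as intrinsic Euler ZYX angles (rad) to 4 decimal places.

rotation (euler_zyx) = (-0.4620, 0.1527, -0.3894)

source (pnp_recover): camera pose = R=[0.9416 0.2500 0.2258; -0.1212 0.8767 -0.4655; -0.3143 0.4109 0.8558], t=(0.3801, 0.2599, 6.5001)
after S1 (rot_of_se3): [0.9416 0.2500 0.2258; -0.1212 0.8767 -0.4655; -0.3143 0.4109 0.8558]
after S2 (compose_so3): [-0.5796 0.6223 -0.5262; -0.2644 0.4672 0.8437; 0.7708 0.6281 -0.1062]
after S3 (compose_so3): [0.8848 0.3607 0.2952; -0.4405 0.8539 0.2771; -0.1521 -0.3752 0.9144]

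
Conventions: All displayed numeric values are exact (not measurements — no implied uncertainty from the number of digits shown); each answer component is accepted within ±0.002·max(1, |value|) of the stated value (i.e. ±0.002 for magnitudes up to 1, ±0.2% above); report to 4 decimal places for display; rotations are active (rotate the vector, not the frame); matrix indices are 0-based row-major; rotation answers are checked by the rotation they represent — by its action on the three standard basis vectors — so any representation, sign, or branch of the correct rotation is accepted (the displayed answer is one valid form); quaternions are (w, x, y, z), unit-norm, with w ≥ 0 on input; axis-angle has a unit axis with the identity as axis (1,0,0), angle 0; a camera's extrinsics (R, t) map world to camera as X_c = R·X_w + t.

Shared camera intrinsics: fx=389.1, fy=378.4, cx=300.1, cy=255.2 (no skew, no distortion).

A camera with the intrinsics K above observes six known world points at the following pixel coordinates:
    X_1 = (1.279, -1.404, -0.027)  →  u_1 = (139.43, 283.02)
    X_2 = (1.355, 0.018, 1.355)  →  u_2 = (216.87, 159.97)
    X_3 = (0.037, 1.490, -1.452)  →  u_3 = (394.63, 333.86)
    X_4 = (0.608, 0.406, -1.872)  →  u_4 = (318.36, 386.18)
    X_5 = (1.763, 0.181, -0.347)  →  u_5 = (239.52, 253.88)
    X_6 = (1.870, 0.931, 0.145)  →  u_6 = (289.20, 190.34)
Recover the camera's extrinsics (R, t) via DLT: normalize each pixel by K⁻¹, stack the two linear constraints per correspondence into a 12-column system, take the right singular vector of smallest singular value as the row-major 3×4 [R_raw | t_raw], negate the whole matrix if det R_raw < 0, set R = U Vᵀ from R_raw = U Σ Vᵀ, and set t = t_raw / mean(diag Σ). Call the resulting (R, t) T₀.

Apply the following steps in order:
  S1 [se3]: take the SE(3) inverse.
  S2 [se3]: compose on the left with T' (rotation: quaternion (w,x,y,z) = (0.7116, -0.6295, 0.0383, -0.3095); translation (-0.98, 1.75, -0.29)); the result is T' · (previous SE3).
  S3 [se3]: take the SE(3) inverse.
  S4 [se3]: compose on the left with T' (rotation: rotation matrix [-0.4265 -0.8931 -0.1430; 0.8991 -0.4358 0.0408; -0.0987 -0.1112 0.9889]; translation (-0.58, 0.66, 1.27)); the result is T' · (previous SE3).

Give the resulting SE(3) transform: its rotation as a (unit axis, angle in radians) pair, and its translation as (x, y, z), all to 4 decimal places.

source (pnp_recover): camera pose = R=[-0.2577 0.9331 -0.2509; -0.3200 -0.3275 -0.8890; -0.9117 -0.1488 0.3830], t=(-0.4700, 0.2999, 6.0600)
after S1 (invert_se3): R=[-0.2577 -0.3200 -0.9117; 0.9331 -0.3275 -0.1488; -0.2509 -0.8890 0.3830], t=(5.4996, 1.4386, -2.1723)
after S2 (compose_se3): R=[0.0470 -0.7811 -0.6226; -0.0782 -0.6242 0.7773; -0.9958 0.0122 -0.0904], t=(3.0492, -2.8101, -0.2138)
after S3 (invert_se3): R=[0.0470 -0.0782 -0.9958; -0.7811 -0.6242 0.0122; -0.6226 0.7773 -0.0904], t=(-0.5759, 0.6303, 4.0633)
after S4 (compose_se3): R=[0.7667 0.4797 0.4267; 0.3573 0.2334 -0.9043; -0.5334 0.8458 0.0076], t=(-1.4784, 0.0331, 5.2749)

rotation (axis_angle) = ((0.8751, 0.4801, -0.0612), 1.5670), translation = (-1.4784, 0.0331, 5.2749)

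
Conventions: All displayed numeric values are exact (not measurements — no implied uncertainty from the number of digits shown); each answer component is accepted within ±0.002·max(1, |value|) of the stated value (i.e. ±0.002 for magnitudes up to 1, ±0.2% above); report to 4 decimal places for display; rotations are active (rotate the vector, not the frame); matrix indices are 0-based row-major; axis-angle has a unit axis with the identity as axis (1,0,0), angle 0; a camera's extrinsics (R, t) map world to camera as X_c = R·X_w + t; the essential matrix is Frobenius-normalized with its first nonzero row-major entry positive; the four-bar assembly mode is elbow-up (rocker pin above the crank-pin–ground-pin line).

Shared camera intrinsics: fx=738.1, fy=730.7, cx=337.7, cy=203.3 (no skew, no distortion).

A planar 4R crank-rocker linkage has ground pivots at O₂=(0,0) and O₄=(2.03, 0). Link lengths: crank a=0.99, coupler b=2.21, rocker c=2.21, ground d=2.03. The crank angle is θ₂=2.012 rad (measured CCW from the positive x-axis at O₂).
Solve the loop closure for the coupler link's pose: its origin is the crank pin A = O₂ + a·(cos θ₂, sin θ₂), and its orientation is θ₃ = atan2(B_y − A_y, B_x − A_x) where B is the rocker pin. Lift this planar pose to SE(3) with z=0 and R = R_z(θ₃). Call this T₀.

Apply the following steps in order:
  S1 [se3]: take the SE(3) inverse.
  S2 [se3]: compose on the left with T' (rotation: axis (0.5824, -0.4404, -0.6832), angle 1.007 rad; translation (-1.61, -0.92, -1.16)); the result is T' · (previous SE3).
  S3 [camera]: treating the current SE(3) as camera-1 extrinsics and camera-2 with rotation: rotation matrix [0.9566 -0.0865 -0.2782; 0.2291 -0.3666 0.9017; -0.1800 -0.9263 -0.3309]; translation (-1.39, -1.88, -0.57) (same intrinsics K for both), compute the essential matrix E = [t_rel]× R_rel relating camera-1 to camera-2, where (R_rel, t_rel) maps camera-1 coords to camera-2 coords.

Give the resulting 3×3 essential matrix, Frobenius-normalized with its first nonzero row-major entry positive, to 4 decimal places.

matrix = [0.0147 0.3114 -0.5394; 0.3562 -0.3796 0.0827; -0.4241 0.1835 0.3470]

source (fourbar_fk): coupler pose = R=[0.8316 -0.5554 0.0000; 0.5554 0.8316 0.0000; 0.0000 0.0000 1.0000], t=(-0.4228, 0.8952, 0.0000)
after S1 (invert_se3): R=[0.8316 0.5554 0.0000; -0.5554 0.8316 0.0000; 0.0000 0.0000 1.0000], t=(-0.1457, -0.9792, 0.0000)
after S2 (compose_se3): R=[0.3213 0.7655 -0.5575; -0.9265 0.1324 -0.3522; -0.1957 0.6297 0.7518], t=(-2.1594, -1.4302, -1.8065)
after S3 (essential): [0.0147 0.3114 -0.5394; 0.3562 -0.3796 0.0827; -0.4241 0.1835 0.3470]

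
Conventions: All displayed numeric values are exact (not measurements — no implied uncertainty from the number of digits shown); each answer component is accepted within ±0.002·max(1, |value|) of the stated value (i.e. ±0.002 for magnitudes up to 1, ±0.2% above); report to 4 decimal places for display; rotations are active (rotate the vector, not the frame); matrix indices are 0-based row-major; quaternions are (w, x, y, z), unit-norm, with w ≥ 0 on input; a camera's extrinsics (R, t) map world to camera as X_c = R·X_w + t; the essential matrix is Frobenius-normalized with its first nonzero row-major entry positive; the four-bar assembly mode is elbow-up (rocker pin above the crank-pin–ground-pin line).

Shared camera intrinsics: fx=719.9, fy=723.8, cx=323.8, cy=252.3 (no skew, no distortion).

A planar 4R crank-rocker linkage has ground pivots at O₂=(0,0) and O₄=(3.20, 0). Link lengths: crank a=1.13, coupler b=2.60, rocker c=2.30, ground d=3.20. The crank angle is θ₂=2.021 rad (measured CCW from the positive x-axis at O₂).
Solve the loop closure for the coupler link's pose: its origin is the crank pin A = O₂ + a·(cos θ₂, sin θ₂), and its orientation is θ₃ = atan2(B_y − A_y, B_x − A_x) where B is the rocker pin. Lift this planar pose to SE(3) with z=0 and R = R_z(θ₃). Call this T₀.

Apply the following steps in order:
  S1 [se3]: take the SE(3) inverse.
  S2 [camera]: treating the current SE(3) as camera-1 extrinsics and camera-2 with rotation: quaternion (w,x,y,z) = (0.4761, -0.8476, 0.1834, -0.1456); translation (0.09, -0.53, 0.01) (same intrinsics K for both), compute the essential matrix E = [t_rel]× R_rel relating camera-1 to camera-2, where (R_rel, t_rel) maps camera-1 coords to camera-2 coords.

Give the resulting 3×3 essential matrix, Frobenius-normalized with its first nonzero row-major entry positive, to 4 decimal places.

source (fourbar_fk): coupler pose = R=[0.9368 -0.3498 0.0000; 0.3498 0.9368 0.0000; 0.0000 0.0000 1.0000], t=(-0.4917, 1.0174, 0.0000)
after S1 (invert_se3): R=[0.9368 0.3498 0.0000; -0.3498 0.9368 0.0000; 0.0000 0.0000 1.0000], t=(0.1048, -1.1251, 0.0000)
after S2 (essential): [0.1858 -0.2153 -0.5827; 0.4417 0.0048 0.3469; -0.4984 0.1208 0.0315]

matrix = [0.1858 -0.2153 -0.5827; 0.4417 0.0048 0.3469; -0.4984 0.1208 0.0315]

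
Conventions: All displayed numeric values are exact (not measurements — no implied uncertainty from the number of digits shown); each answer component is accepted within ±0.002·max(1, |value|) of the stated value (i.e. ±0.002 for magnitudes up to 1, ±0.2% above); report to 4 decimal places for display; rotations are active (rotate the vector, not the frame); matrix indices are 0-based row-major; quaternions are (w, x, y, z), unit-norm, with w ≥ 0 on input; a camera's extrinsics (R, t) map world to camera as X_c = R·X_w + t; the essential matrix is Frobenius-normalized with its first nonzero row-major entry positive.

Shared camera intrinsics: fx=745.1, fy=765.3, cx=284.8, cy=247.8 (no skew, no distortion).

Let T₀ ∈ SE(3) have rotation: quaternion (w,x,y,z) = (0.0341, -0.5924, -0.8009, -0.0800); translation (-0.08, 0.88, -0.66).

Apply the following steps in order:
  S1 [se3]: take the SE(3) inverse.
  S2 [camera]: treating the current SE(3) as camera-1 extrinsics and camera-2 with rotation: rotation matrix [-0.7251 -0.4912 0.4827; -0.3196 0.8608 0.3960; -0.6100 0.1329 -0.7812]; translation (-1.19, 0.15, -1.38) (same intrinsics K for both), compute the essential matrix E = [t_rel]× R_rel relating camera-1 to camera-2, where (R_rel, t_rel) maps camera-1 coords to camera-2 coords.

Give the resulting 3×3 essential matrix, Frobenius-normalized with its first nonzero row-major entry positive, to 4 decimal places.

matrix = [0.2678 -0.1432 0.1120; 0.1601 -0.2010 0.6194; -0.5676 0.1927 0.2938]

after S1 (invert_se3): R=[-0.2958 0.9435 0.1494; 0.9544 0.2853 0.0877; 0.0402 0.1686 -0.9849], t=(-0.7553, -0.1168, -0.7951)
after S2 (essential): [0.2678 -0.1432 0.1120; 0.1601 -0.2010 0.6194; -0.5676 0.1927 0.2938]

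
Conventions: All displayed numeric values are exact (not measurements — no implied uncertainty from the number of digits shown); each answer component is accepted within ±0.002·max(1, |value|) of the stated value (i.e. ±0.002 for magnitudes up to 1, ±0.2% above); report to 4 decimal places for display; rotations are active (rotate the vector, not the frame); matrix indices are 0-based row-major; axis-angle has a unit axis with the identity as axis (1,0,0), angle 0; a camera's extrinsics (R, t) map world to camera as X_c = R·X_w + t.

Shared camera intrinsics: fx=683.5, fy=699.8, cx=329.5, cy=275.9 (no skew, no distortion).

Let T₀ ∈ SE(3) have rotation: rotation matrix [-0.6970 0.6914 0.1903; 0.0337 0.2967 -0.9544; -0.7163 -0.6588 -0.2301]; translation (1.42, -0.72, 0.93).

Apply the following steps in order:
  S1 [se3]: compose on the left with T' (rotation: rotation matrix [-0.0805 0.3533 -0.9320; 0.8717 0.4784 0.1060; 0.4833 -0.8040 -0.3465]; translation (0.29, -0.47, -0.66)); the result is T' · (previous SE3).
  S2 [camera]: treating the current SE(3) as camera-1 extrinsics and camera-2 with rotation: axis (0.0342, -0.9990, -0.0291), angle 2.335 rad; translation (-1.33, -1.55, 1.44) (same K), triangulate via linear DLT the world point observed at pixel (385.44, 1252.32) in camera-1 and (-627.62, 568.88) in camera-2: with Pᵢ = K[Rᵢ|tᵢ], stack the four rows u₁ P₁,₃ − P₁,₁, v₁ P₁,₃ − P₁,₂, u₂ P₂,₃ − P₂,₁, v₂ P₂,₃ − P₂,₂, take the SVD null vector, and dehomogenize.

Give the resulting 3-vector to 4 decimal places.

after S1 (compose_se3): R=[0.7356 0.6632 -0.1380; -0.6674 0.6748 -0.3150; -0.1158 0.3239 0.9390], t=(-0.9455, 0.5220, 0.2829)
after S2 (triangulate): (-0.2689, 1.9827, 0.4339)

result = (-0.2689, 1.9827, 0.4339)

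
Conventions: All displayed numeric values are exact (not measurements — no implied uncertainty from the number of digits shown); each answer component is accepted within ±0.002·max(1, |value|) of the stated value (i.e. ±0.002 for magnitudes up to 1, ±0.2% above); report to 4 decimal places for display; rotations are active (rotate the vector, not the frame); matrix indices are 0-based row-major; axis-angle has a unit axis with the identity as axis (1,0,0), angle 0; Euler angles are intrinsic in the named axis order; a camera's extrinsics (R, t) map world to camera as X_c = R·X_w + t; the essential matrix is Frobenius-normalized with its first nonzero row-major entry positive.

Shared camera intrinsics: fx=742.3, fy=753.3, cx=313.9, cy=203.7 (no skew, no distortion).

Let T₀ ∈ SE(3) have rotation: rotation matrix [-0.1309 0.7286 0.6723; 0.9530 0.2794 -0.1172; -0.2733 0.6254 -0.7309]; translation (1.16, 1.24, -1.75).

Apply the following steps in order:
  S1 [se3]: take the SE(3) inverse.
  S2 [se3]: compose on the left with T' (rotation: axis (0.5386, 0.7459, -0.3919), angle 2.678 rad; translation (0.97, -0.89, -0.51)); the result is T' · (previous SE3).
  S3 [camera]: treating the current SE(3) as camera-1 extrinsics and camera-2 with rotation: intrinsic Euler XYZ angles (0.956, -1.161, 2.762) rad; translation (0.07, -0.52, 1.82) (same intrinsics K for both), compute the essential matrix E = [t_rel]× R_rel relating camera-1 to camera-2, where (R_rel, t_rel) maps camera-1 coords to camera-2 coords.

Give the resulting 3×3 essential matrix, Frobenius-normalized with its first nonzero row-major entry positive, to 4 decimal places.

matrix = [0.0177 -0.0969 0.2137; 0.0529 -0.3057 0.5903; -0.0520 0.6261 0.3243]

after S1 (invert_se3): R=[-0.1309 0.9530 -0.2733; 0.7286 0.2794 0.6254; 0.6723 -0.1172 -0.7309], t=(-1.5081, -0.0972, -1.9136)
after S2 (compose_se3): R=[0.6827 -0.0593 0.7283; -0.4947 0.6960 0.5204; -0.5378 -0.7156 0.4458], t=(1.5262, -0.2685, 1.7813)
after S3 (essential): [0.0177 -0.0969 0.2137; 0.0529 -0.3057 0.5903; -0.0520 0.6261 0.3243]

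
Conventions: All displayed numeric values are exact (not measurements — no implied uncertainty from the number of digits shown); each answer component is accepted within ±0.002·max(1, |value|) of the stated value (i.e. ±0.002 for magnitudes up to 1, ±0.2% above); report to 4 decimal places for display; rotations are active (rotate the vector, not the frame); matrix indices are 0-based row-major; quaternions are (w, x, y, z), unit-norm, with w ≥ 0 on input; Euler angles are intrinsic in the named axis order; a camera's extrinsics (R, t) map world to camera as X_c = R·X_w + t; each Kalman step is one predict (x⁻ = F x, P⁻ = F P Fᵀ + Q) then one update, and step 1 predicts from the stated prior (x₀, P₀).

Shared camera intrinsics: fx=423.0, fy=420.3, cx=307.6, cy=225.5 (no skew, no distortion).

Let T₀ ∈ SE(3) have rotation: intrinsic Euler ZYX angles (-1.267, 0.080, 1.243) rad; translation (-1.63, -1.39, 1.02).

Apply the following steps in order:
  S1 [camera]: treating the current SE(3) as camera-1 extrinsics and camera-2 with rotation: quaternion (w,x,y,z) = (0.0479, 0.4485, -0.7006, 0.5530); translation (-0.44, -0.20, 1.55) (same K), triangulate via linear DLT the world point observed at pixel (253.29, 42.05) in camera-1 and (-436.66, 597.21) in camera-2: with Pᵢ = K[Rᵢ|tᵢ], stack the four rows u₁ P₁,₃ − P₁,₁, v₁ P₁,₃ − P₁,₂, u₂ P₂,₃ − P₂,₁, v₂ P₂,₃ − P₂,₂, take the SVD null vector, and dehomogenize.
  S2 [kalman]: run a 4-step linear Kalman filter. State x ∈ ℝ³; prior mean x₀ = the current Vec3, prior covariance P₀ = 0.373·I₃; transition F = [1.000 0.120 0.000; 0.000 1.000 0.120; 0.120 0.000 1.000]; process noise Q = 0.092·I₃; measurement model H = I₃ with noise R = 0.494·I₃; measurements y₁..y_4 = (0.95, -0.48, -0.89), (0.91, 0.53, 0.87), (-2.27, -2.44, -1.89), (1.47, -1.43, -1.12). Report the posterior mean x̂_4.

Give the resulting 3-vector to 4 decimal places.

after S1 (triangulate): (-0.2023, 1.2653, -1.1546)
after S2 (kf_track): (0.1212, -1.0415, -1.0161)

result = (0.1212, -1.0415, -1.0161)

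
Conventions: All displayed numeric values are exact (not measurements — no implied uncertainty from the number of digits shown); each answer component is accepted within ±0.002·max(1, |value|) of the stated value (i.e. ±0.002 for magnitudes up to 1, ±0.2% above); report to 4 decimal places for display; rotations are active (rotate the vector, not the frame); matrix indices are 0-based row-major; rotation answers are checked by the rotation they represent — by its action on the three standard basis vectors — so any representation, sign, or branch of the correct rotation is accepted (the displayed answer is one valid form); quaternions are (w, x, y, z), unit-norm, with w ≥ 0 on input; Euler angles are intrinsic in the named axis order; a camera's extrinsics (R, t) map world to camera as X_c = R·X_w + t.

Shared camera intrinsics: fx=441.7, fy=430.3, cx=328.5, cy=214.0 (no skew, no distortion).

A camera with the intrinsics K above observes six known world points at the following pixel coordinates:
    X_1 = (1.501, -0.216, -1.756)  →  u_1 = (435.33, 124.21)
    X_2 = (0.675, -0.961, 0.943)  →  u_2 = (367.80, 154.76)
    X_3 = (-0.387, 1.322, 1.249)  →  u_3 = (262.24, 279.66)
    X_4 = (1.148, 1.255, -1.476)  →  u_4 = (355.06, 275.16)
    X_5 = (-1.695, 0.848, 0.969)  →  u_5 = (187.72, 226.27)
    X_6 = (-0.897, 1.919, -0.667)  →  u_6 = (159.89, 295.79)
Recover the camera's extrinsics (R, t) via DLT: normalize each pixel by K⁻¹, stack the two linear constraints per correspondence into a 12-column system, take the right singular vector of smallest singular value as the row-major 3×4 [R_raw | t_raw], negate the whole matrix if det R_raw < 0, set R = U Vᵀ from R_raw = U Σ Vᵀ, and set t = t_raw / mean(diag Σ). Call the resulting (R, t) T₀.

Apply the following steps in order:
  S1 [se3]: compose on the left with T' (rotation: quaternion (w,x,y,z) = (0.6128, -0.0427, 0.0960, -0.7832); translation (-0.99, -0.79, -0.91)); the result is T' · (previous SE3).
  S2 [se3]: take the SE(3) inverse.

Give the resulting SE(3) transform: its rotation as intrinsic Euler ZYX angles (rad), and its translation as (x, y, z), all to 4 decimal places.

source (pnp_recover): camera pose = R=[0.9579 -0.2717 0.0926; 0.2362 0.9294 0.2837; -0.1631 -0.2499 0.9544], t=(-0.3900, -0.4700, 5.7701)
after S1 (compose_se3): R=[-0.0403 0.9050 0.4235; -0.9658 0.0733 -0.2486; -0.2560 -0.4190 0.8711], t=(-0.2768, -0.8699, 4.8478)
after S2 (invert_se3): R=[-0.0403 -0.9658 -0.2560; 0.9050 0.0733 -0.4190; 0.4235 -0.2486 0.8711], t=(0.3899, 2.3456, -4.3221)

rotation (euler_zyx) = (1.6153, -0.4373, -0.2780), translation = (0.3899, 2.3456, -4.3221)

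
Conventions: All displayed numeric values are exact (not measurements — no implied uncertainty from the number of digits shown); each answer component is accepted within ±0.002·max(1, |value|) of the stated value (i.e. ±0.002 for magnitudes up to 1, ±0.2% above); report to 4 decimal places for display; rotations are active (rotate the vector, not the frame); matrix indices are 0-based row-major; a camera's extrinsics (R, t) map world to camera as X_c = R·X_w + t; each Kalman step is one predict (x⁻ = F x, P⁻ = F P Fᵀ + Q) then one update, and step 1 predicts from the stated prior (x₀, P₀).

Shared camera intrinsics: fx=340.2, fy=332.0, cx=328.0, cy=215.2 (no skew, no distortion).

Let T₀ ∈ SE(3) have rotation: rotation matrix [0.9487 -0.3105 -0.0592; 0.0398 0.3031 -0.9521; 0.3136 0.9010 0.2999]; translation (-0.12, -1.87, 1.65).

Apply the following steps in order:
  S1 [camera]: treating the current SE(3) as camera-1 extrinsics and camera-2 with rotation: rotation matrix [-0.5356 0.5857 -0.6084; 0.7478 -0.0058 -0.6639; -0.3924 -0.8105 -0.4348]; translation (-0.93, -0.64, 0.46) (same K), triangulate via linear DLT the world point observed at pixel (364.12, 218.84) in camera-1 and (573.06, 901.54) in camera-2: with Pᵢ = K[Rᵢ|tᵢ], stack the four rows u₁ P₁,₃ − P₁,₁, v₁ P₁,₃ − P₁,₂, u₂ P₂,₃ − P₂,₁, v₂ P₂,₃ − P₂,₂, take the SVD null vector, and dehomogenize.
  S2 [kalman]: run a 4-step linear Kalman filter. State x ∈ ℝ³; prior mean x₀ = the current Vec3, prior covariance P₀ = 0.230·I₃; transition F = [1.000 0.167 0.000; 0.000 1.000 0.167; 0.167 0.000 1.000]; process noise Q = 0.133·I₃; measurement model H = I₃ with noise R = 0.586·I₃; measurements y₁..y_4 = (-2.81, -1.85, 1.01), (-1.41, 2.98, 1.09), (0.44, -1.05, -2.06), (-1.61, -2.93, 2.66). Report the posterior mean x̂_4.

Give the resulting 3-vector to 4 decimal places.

result = (-0.8244, -1.0725, 0.2521)

after S1 (triangulate): (0.4817, 0.7464, -1.7288)
after S2 (kf_track): (-0.8244, -1.0725, 0.2521)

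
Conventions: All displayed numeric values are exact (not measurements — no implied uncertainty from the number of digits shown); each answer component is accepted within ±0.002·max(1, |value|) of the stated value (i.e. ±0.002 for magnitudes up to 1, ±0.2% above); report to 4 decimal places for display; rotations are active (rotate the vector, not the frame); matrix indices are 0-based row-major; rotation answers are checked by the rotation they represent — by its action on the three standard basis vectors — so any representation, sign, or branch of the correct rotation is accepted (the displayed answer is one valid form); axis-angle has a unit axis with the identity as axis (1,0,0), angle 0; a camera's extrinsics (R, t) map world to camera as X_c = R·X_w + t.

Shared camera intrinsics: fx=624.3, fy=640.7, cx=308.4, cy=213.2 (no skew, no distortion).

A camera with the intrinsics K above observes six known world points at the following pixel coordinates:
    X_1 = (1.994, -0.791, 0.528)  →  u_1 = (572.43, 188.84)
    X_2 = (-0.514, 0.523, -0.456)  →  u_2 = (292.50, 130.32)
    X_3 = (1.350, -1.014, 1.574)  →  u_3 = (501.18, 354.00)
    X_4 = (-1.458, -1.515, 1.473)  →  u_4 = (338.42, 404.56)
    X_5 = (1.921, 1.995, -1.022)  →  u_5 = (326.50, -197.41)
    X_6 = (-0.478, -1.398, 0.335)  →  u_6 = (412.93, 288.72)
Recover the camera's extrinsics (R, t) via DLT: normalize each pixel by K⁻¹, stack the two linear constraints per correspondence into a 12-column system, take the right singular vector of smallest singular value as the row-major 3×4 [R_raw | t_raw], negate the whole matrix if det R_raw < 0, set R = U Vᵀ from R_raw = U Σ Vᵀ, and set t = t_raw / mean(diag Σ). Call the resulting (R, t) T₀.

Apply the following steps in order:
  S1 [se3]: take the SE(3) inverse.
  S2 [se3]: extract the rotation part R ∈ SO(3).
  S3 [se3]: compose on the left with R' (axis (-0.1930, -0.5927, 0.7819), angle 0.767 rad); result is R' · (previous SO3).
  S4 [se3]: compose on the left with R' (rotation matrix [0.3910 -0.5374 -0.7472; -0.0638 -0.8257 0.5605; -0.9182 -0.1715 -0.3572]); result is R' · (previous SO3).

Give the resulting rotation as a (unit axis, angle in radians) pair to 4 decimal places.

rotation (axis_angle) = ((-0.0442, 0.9342, 0.3540), 1.0899)

source (pnp_recover): camera pose = R=[0.5235 -0.7895 -0.3204; -0.3171 -0.5296 0.7867; -0.7908 -0.3103 -0.5276], t=(0.3700, -0.3700, 6.0305)
after S1 (invert_se3): R=[0.5235 -0.3171 -0.7908; -0.7895 -0.5296 -0.3103; -0.3204 0.7867 -0.5276], t=(4.4577, 1.9673, 3.5914)
after S2 (rot_of_se3): [0.5235 -0.3171 -0.7908; -0.7895 -0.5296 -0.3103; -0.3204 0.7867 -0.5276]
after S3 (compose_so3): [0.9308 -0.3181 -0.1799; -0.3466 -0.6124 -0.7106; 0.1159 0.7238 -0.6802]
after S4 (compose_so3): [0.4637 -0.3361 0.8198; 0.2917 0.9316 0.2169; -0.8366 0.1385 0.5300]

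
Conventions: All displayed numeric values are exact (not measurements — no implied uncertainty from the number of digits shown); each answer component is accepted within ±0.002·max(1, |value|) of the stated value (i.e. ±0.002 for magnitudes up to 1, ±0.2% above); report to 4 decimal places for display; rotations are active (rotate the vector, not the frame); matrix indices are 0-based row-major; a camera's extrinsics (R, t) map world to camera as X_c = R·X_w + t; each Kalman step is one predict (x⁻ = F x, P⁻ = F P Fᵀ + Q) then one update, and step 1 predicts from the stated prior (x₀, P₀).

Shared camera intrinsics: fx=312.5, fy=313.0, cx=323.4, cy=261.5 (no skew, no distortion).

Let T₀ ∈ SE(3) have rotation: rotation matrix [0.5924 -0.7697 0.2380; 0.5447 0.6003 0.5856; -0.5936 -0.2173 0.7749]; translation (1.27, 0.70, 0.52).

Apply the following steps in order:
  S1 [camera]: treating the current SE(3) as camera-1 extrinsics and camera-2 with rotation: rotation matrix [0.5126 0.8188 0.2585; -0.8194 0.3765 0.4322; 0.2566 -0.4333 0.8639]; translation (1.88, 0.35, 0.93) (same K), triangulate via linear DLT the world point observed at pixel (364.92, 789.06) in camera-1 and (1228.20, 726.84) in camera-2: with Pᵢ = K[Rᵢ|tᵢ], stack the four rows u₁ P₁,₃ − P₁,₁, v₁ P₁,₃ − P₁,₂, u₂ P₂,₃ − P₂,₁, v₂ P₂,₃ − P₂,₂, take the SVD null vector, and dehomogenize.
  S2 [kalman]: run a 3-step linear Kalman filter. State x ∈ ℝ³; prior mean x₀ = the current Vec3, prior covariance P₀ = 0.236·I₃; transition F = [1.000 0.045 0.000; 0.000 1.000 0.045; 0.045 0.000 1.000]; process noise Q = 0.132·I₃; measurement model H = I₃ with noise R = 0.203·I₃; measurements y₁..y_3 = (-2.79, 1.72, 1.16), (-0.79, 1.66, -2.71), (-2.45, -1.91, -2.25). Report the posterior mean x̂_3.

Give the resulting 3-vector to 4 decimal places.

after S1 (triangulate): (-0.3333, 1.5144, 1.0719)
after S2 (kf_track): (-1.9104, -0.3366, -1.7774)

result = (-1.9104, -0.3366, -1.7774)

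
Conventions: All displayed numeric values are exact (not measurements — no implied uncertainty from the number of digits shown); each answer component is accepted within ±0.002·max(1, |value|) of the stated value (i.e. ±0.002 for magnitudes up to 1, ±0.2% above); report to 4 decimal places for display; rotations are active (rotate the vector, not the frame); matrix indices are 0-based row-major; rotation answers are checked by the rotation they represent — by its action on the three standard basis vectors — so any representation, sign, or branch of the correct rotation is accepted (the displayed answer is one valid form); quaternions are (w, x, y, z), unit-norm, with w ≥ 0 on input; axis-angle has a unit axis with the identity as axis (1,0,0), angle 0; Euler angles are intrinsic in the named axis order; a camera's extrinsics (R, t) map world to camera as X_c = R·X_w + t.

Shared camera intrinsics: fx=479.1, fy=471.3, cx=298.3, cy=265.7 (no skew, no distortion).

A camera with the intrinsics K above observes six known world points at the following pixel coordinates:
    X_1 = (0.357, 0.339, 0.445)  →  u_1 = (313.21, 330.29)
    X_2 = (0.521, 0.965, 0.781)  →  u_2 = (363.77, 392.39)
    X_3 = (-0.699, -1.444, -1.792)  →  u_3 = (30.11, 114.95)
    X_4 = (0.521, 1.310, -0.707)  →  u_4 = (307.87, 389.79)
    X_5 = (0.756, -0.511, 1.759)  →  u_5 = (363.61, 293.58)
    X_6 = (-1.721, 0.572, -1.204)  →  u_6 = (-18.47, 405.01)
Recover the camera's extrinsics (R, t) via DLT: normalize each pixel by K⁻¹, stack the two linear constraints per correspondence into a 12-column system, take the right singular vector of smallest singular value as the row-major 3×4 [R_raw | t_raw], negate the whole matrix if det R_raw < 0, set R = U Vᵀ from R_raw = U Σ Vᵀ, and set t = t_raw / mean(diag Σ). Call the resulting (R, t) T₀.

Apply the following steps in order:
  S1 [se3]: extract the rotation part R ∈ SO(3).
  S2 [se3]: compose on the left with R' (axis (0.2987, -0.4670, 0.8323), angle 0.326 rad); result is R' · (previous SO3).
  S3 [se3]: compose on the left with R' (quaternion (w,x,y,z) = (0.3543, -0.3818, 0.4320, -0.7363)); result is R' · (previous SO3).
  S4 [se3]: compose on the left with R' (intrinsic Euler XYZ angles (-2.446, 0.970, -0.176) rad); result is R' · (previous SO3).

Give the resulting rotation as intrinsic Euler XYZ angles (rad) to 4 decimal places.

rotation (euler_xyz) = (-0.2353, 0.3241, 1.6388)

source (pnp_recover): camera pose = R=[0.8640 0.2734 0.4228; -0.4592 0.7723 0.4390; -0.2065 -0.5734 0.7928], t=(-0.4500, 0.3200, 4.3904)
after S1 (rot_of_se3): [0.8640 0.2734 0.4228; -0.4592 0.7723 0.4390; -0.2065 -0.5734 0.7928]
after S2 (compose_so3): [0.9765 0.1270 0.1741; -0.1924 0.8780 0.4384; -0.0971 -0.4616 0.8818]
after S3 (compose_so3): [-0.5679 -0.2905 0.7701; -0.7238 -0.2693 -0.6353; 0.3919 -0.9182 -0.0573]
after S4 (compose_so3): [-0.0644 -0.9457 0.3185; 0.9753 0.0080 0.2210; -0.2115 0.3248 0.9218]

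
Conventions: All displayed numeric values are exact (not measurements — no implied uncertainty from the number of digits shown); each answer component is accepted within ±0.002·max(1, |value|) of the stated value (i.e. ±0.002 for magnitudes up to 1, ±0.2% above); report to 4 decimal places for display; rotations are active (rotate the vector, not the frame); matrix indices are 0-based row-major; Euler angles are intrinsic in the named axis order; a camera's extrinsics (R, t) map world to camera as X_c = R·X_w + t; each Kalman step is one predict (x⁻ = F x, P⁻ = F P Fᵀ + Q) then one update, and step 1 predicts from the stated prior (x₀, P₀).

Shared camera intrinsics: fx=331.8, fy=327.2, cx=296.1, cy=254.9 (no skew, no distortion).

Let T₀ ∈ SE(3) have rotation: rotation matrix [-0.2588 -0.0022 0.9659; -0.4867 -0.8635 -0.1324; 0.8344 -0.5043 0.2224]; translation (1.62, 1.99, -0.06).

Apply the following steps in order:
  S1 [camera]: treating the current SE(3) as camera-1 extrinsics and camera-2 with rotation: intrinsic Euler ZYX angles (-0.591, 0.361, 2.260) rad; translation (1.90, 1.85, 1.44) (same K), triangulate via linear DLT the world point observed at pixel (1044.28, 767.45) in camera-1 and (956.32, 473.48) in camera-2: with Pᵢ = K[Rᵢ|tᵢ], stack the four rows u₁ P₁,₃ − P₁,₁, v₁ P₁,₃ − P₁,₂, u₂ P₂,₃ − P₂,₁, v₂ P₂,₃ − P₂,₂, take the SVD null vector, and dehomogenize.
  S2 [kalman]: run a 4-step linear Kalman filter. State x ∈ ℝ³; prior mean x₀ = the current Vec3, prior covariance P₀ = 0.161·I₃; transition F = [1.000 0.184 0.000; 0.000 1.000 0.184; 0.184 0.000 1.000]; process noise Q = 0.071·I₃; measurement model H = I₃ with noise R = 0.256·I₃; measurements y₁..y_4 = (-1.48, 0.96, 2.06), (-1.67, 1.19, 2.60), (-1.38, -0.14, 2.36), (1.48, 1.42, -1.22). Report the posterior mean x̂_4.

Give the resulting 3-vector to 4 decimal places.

after S1 (triangulate): (1.1045, 0.4786, 0.1408)
after S2 (kf_track): (0.0973, 1.1687, 0.5666)

result = (0.0973, 1.1687, 0.5666)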